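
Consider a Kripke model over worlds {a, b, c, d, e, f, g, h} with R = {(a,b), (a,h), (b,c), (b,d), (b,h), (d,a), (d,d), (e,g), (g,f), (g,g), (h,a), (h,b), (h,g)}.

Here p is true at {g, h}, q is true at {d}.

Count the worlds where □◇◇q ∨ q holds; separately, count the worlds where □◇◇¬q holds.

4 and 6

For □◇◇q ∨ q:
a: □◇◇q is T, q is F. ✓
b: □◇◇q is F, q is F. ✗
c: □◇◇q is T, q is F. ✓
d: □◇◇q is T, q is T. ✓
e: □◇◇q is F, q is F. ✗
f: □◇◇q is T, q is F. ✓
g: □◇◇q is F, q is F. ✗
h: □◇◇q is F, q is F. ✗
— 4 worlds.
For □◇◇¬q:
a: successors {b, h}; ◇◇¬q there: b:T, h:T. ✓
b: successors {c, d, h}; ◇◇¬q there: c:F, d:T, h:T. ✗
c: no successors, so □◇◇¬q holds vacuously. ✓
d: successors {a, d}; ◇◇¬q there: a:T, d:T. ✓
e: successors {g}; ◇◇¬q there: g:T. ✓
f: no successors, so □◇◇¬q holds vacuously. ✓
g: successors {f, g}; ◇◇¬q there: f:F, g:T. ✗
h: successors {a, b, g}; ◇◇¬q there: a:T, b:T, g:T. ✓
— 6 worlds.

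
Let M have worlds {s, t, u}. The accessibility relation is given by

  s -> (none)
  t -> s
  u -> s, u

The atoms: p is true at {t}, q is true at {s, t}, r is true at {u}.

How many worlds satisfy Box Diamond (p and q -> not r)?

1

s: no successors, so Box Diamond (p and q -> not r) holds vacuously. ✓
t: successors {s}; Diamond (p and q -> not r) there: s:F. ✗
u: successors {s, u}; Diamond (p and q -> not r) there: s:F, u:T. ✗
Satisfying worlds: {s}.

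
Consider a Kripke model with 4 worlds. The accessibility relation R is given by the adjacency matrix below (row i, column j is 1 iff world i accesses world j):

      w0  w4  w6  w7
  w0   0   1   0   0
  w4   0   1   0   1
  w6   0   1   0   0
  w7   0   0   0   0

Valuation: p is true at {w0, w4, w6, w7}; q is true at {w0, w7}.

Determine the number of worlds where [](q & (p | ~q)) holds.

w0: successors {w4}; q & (p | ~q) there: w4:F. ✗
w4: successors {w4, w7}; q & (p | ~q) there: w4:F, w7:T. ✗
w6: successors {w4}; q & (p | ~q) there: w4:F. ✗
w7: no successors, so [](q & (p | ~q)) holds vacuously. ✓
Satisfying worlds: {w7}.

1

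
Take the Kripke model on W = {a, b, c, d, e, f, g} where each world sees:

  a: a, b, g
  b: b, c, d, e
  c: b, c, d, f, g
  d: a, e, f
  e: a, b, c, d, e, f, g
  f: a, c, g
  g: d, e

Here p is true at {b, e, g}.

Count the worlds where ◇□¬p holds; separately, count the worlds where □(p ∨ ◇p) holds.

0 and 7

For ◇□¬p:
a: successors {a, b, g}; □¬p there: a:F, b:F, g:F. ✗
b: successors {b, c, d, e}; □¬p there: b:F, c:F, d:F, e:F. ✗
c: successors {b, c, d, f, g}; □¬p there: b:F, c:F, d:F, f:F, g:F. ✗
d: successors {a, e, f}; □¬p there: a:F, e:F, f:F. ✗
e: successors {a, b, c, d, e, f, g}; □¬p there: a:F, b:F, c:F, d:F, e:F, f:F, g:F. ✗
f: successors {a, c, g}; □¬p there: a:F, c:F, g:F. ✗
g: successors {d, e}; □¬p there: d:F, e:F. ✗
— 0 worlds.
For □(p ∨ ◇p):
a: successors {a, b, g}; p ∨ ◇p there: a:T, b:T, g:T. ✓
b: successors {b, c, d, e}; p ∨ ◇p there: b:T, c:T, d:T, e:T. ✓
c: successors {b, c, d, f, g}; p ∨ ◇p there: b:T, c:T, d:T, f:T, g:T. ✓
d: successors {a, e, f}; p ∨ ◇p there: a:T, e:T, f:T. ✓
e: successors {a, b, c, d, e, f, g}; p ∨ ◇p there: a:T, b:T, c:T, d:T, e:T, f:T, g:T. ✓
f: successors {a, c, g}; p ∨ ◇p there: a:T, c:T, g:T. ✓
g: successors {d, e}; p ∨ ◇p there: d:T, e:T. ✓
— 7 worlds.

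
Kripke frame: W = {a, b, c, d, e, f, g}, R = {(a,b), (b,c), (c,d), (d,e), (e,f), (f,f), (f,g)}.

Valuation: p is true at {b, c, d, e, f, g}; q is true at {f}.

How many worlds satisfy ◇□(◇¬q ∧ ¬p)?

1

a: successors {b}; □(◇¬q ∧ ¬p) there: b:F. ✗
b: successors {c}; □(◇¬q ∧ ¬p) there: c:F. ✗
c: successors {d}; □(◇¬q ∧ ¬p) there: d:F. ✗
d: successors {e}; □(◇¬q ∧ ¬p) there: e:F. ✗
e: successors {f}; □(◇¬q ∧ ¬p) there: f:F. ✗
f: successors {f, g}; □(◇¬q ∧ ¬p) there: f:F, g:T. ✓
g: no successors, so ◇□(◇¬q ∧ ¬p) fails. ✗
Satisfying worlds: {f}.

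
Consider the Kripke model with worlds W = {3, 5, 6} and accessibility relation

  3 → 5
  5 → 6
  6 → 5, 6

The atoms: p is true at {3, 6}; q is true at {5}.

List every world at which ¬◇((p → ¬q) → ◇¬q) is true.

∅

3: ◇((p → ¬q) → ◇¬q) is T. ✗
5: ◇((p → ¬q) → ◇¬q) is T. ✗
6: ◇((p → ¬q) → ◇¬q) is T. ✗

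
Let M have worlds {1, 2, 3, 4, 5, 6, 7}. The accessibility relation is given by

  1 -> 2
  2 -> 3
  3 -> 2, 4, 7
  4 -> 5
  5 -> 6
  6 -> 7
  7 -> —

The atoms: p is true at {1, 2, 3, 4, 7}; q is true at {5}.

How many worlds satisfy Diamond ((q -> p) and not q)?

5

1: successors {2}; (q -> p) and not q there: 2:T. ✓
2: successors {3}; (q -> p) and not q there: 3:T. ✓
3: successors {2, 4, 7}; (q -> p) and not q there: 2:T, 4:T, 7:T. ✓
4: successors {5}; (q -> p) and not q there: 5:F. ✗
5: successors {6}; (q -> p) and not q there: 6:T. ✓
6: successors {7}; (q -> p) and not q there: 7:T. ✓
7: no successors, so Diamond ((q -> p) and not q) fails. ✗
Satisfying worlds: {1, 2, 3, 5, 6}.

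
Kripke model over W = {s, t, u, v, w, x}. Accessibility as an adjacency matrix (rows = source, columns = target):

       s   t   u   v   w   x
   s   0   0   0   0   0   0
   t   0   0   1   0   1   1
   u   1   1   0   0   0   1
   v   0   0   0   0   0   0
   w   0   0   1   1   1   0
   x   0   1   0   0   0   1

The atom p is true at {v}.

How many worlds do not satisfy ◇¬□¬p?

s: no successors, so ◇¬□¬p fails. ✗
t: successors {u, w, x}; ¬□¬p there: u:F, w:T, x:F. ✓
u: successors {s, t, x}; ¬□¬p there: s:F, t:F, x:F. ✗
v: no successors, so ◇¬□¬p fails. ✗
w: successors {u, v, w}; ¬□¬p there: u:F, v:F, w:T. ✓
x: successors {t, x}; ¬□¬p there: t:F, x:F. ✗
Satisfying worlds: {t, w}.
So ◇¬□¬p fails at the other 4 worlds.

4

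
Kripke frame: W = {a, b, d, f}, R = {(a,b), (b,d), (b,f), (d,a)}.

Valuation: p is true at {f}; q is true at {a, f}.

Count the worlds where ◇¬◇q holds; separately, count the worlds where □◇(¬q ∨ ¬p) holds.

For ◇¬◇q:
a: successors {b}; ¬◇q there: b:F. ✗
b: successors {d, f}; ¬◇q there: d:F, f:T. ✓
d: successors {a}; ¬◇q there: a:T. ✓
f: no successors, so ◇¬◇q fails. ✗
— 2 worlds.
For □◇(¬q ∨ ¬p):
a: successors {b}; ◇(¬q ∨ ¬p) there: b:T. ✓
b: successors {d, f}; ◇(¬q ∨ ¬p) there: d:T, f:F. ✗
d: successors {a}; ◇(¬q ∨ ¬p) there: a:T. ✓
f: no successors, so □◇(¬q ∨ ¬p) holds vacuously. ✓
— 3 worlds.

2 and 3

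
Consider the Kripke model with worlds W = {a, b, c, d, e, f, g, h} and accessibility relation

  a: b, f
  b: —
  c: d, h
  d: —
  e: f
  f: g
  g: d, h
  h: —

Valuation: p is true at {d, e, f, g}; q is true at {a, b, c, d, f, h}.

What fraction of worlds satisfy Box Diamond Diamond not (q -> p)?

a: successors {b, f}; Diamond Diamond not (q -> p) there: b:F, f:T. ✗
b: no successors, so Box Diamond Diamond not (q -> p) holds vacuously. ✓
c: successors {d, h}; Diamond Diamond not (q -> p) there: d:F, h:F. ✗
d: no successors, so Box Diamond Diamond not (q -> p) holds vacuously. ✓
e: successors {f}; Diamond Diamond not (q -> p) there: f:T. ✓
f: successors {g}; Diamond Diamond not (q -> p) there: g:F. ✗
g: successors {d, h}; Diamond Diamond not (q -> p) there: d:F, h:F. ✗
h: no successors, so Box Diamond Diamond not (q -> p) holds vacuously. ✓
That's 4 of 8 worlds, so 4/8 = 1/2.

1/2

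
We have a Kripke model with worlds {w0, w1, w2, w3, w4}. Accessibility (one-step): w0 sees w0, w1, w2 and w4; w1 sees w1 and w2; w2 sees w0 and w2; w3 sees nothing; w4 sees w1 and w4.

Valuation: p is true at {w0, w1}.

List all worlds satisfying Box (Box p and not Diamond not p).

w0: successors {w0, w1, w2, w4}; Box p and not Diamond not p there: w0:F, w1:F, w2:F, w4:F. ✗
w1: successors {w1, w2}; Box p and not Diamond not p there: w1:F, w2:F. ✗
w2: successors {w0, w2}; Box p and not Diamond not p there: w0:F, w2:F. ✗
w3: no successors, so Box (Box p and not Diamond not p) holds vacuously. ✓
w4: successors {w1, w4}; Box p and not Diamond not p there: w1:F, w4:F. ✗

{w3}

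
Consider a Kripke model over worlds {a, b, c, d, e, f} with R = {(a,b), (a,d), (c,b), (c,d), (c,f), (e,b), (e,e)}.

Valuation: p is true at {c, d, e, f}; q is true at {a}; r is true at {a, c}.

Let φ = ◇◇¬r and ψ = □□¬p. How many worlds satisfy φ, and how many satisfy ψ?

1 and 5

For ◇◇¬r:
a: successors {b, d}; ◇¬r there: b:F, d:F. ✗
b: no successors, so ◇◇¬r fails. ✗
c: successors {b, d, f}; ◇¬r there: b:F, d:F, f:F. ✗
d: no successors, so ◇◇¬r fails. ✗
e: successors {b, e}; ◇¬r there: b:F, e:T. ✓
f: no successors, so ◇◇¬r fails. ✗
— 1 world.
For □□¬p:
a: successors {b, d}; □¬p there: b:T, d:T. ✓
b: no successors, so □□¬p holds vacuously. ✓
c: successors {b, d, f}; □¬p there: b:T, d:T, f:T. ✓
d: no successors, so □□¬p holds vacuously. ✓
e: successors {b, e}; □¬p there: b:T, e:F. ✗
f: no successors, so □□¬p holds vacuously. ✓
— 5 worlds.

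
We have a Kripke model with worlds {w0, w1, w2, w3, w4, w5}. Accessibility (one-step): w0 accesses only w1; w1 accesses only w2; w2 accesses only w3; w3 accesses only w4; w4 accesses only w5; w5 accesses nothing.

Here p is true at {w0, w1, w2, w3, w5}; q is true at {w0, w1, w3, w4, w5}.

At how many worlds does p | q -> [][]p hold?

5

w0: p | q is T, [][]p is T. ✓
w1: p | q is T, [][]p is T. ✓
w2: p | q is T, [][]p is F. ✗
w3: p | q is T, [][]p is T. ✓
w4: p | q is T, [][]p is T. ✓
w5: p | q is T, [][]p is T. ✓
Satisfying worlds: {w0, w1, w3, w4, w5}.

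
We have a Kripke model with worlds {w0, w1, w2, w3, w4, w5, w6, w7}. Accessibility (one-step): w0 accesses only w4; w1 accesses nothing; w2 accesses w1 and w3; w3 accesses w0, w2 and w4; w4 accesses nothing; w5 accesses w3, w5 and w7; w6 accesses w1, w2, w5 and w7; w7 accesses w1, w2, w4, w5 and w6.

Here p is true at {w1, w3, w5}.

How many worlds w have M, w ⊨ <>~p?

5

w0: successors {w4}; ~p there: w4:T. ✓
w1: no successors, so <>~p fails. ✗
w2: successors {w1, w3}; ~p there: w1:F, w3:F. ✗
w3: successors {w0, w2, w4}; ~p there: w0:T, w2:T, w4:T. ✓
w4: no successors, so <>~p fails. ✗
w5: successors {w3, w5, w7}; ~p there: w3:F, w5:F, w7:T. ✓
w6: successors {w1, w2, w5, w7}; ~p there: w1:F, w2:T, w5:F, w7:T. ✓
w7: successors {w1, w2, w4, w5, w6}; ~p there: w1:F, w2:T, w4:T, w5:F, w6:T. ✓
Satisfying worlds: {w0, w3, w5, w6, w7}.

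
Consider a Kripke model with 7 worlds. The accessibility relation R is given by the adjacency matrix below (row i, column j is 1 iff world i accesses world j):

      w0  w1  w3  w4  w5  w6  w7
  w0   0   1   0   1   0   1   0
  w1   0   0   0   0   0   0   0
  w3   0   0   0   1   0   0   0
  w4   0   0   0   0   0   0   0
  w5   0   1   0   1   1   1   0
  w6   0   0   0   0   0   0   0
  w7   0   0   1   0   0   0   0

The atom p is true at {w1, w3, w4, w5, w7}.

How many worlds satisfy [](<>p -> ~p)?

w0: successors {w1, w4, w6}; <>p -> ~p there: w1:T, w4:T, w6:T. ✓
w1: no successors, so [](<>p -> ~p) holds vacuously. ✓
w3: successors {w4}; <>p -> ~p there: w4:T. ✓
w4: no successors, so [](<>p -> ~p) holds vacuously. ✓
w5: successors {w1, w4, w5, w6}; <>p -> ~p there: w1:T, w4:T, w5:F, w6:T. ✗
w6: no successors, so [](<>p -> ~p) holds vacuously. ✓
w7: successors {w3}; <>p -> ~p there: w3:F. ✗
Satisfying worlds: {w0, w1, w3, w4, w6}.

5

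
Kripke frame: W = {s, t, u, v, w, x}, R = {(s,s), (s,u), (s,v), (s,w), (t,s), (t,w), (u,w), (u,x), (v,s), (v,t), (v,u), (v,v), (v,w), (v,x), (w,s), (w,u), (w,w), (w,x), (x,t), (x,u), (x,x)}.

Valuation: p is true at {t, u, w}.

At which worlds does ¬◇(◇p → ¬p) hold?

∅

s: ◇(◇p → ¬p) is T. ✗
t: ◇(◇p → ¬p) is T. ✗
u: ◇(◇p → ¬p) is T. ✗
v: ◇(◇p → ¬p) is T. ✗
w: ◇(◇p → ¬p) is T. ✗
x: ◇(◇p → ¬p) is T. ✗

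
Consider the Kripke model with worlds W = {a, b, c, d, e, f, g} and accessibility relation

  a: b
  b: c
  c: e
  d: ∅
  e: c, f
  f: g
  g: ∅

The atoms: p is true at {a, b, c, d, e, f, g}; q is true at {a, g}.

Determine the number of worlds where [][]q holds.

a: successors {b}; []q there: b:F. ✗
b: successors {c}; []q there: c:F. ✗
c: successors {e}; []q there: e:F. ✗
d: no successors, so [][]q holds vacuously. ✓
e: successors {c, f}; []q there: c:F, f:T. ✗
f: successors {g}; []q there: g:T. ✓
g: no successors, so [][]q holds vacuously. ✓
Satisfying worlds: {d, f, g}.

3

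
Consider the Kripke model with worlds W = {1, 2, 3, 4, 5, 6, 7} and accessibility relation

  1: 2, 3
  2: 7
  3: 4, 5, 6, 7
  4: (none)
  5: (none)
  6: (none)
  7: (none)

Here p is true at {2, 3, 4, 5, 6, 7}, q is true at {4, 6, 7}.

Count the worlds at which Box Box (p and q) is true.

6

1: successors {2, 3}; Box (p and q) there: 2:T, 3:F. ✗
2: successors {7}; Box (p and q) there: 7:T. ✓
3: successors {4, 5, 6, 7}; Box (p and q) there: 4:T, 5:T, 6:T, 7:T. ✓
4: no successors, so Box Box (p and q) holds vacuously. ✓
5: no successors, so Box Box (p and q) holds vacuously. ✓
6: no successors, so Box Box (p and q) holds vacuously. ✓
7: no successors, so Box Box (p and q) holds vacuously. ✓
Satisfying worlds: {2, 3, 4, 5, 6, 7}.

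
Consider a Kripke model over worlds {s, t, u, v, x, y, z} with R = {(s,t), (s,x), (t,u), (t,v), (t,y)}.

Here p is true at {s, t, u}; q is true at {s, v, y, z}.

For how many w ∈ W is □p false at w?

2

s: successors {t, x}; p there: t:T, x:F. ✗
t: successors {u, v, y}; p there: u:T, v:F, y:F. ✗
u: no successors, so □p holds vacuously. ✓
v: no successors, so □p holds vacuously. ✓
x: no successors, so □p holds vacuously. ✓
y: no successors, so □p holds vacuously. ✓
z: no successors, so □p holds vacuously. ✓
Satisfying worlds: {u, v, x, y, z}.
So □p fails at the other 2 worlds.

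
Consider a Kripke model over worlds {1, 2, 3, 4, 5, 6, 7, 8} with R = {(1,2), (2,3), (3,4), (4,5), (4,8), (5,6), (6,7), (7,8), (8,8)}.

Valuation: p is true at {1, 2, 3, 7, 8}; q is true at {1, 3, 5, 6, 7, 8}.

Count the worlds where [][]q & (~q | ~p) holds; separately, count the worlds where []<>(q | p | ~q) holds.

For [][]q & (~q | ~p):
1: [][]q is T, ~q | ~p is F. ✗
2: [][]q is F, ~q | ~p is T. ✗
3: [][]q is T, ~q | ~p is F. ✗
4: [][]q is T, ~q | ~p is T. ✓
5: [][]q is T, ~q | ~p is T. ✓
6: [][]q is T, ~q | ~p is T. ✓
7: [][]q is T, ~q | ~p is F. ✗
8: [][]q is T, ~q | ~p is F. ✗
— 3 worlds.
For []<>(q | p | ~q):
1: successors {2}; <>(q | p | ~q) there: 2:T. ✓
2: successors {3}; <>(q | p | ~q) there: 3:T. ✓
3: successors {4}; <>(q | p | ~q) there: 4:T. ✓
4: successors {5, 8}; <>(q | p | ~q) there: 5:T, 8:T. ✓
5: successors {6}; <>(q | p | ~q) there: 6:T. ✓
6: successors {7}; <>(q | p | ~q) there: 7:T. ✓
7: successors {8}; <>(q | p | ~q) there: 8:T. ✓
8: successors {8}; <>(q | p | ~q) there: 8:T. ✓
— 8 worlds.

3 and 8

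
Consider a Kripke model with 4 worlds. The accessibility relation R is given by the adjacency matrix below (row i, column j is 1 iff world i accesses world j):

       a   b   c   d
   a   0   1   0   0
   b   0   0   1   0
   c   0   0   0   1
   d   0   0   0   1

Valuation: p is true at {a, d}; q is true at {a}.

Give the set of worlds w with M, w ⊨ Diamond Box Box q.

∅

a: successors {b}; Box Box q there: b:F. ✗
b: successors {c}; Box Box q there: c:F. ✗
c: successors {d}; Box Box q there: d:F. ✗
d: successors {d}; Box Box q there: d:F. ✗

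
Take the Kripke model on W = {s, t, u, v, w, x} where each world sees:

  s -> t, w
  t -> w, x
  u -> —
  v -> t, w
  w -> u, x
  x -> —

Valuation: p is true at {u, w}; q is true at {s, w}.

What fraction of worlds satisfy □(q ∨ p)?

s: successors {t, w}; q ∨ p there: t:F, w:T. ✗
t: successors {w, x}; q ∨ p there: w:T, x:F. ✗
u: no successors, so □(q ∨ p) holds vacuously. ✓
v: successors {t, w}; q ∨ p there: t:F, w:T. ✗
w: successors {u, x}; q ∨ p there: u:T, x:F. ✗
x: no successors, so □(q ∨ p) holds vacuously. ✓
That's 2 of 6 worlds, so 2/6 = 1/3.

1/3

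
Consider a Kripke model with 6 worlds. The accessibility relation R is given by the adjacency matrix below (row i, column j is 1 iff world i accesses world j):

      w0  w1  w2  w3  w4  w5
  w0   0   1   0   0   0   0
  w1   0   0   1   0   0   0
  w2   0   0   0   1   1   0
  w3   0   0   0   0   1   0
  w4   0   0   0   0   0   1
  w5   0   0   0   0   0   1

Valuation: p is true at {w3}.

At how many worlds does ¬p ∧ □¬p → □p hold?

2

w0: ¬p ∧ □¬p is T, □p is F. ✗
w1: ¬p ∧ □¬p is T, □p is F. ✗
w2: ¬p ∧ □¬p is F, □p is F. ✓
w3: ¬p ∧ □¬p is F, □p is F. ✓
w4: ¬p ∧ □¬p is T, □p is F. ✗
w5: ¬p ∧ □¬p is T, □p is F. ✗
Satisfying worlds: {w2, w3}.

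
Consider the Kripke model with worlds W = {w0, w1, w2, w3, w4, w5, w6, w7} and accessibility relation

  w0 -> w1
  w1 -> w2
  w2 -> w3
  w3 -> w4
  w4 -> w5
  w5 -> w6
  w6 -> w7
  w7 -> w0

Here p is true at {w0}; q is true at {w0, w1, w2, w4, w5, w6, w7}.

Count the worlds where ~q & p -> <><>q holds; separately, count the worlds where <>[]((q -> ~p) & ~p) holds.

8 and 7

For ~q & p -> <><>q:
w0: ~q & p is F, <><>q is T. ✓
w1: ~q & p is F, <><>q is F. ✓
w2: ~q & p is F, <><>q is T. ✓
w3: ~q & p is F, <><>q is T. ✓
w4: ~q & p is F, <><>q is T. ✓
w5: ~q & p is F, <><>q is T. ✓
w6: ~q & p is F, <><>q is T. ✓
w7: ~q & p is F, <><>q is T. ✓
— 8 worlds.
For <>[]((q -> ~p) & ~p):
w0: successors {w1}; []((q -> ~p) & ~p) there: w1:T. ✓
w1: successors {w2}; []((q -> ~p) & ~p) there: w2:T. ✓
w2: successors {w3}; []((q -> ~p) & ~p) there: w3:T. ✓
w3: successors {w4}; []((q -> ~p) & ~p) there: w4:T. ✓
w4: successors {w5}; []((q -> ~p) & ~p) there: w5:T. ✓
w5: successors {w6}; []((q -> ~p) & ~p) there: w6:T. ✓
w6: successors {w7}; []((q -> ~p) & ~p) there: w7:F. ✗
w7: successors {w0}; []((q -> ~p) & ~p) there: w0:T. ✓
— 7 worlds.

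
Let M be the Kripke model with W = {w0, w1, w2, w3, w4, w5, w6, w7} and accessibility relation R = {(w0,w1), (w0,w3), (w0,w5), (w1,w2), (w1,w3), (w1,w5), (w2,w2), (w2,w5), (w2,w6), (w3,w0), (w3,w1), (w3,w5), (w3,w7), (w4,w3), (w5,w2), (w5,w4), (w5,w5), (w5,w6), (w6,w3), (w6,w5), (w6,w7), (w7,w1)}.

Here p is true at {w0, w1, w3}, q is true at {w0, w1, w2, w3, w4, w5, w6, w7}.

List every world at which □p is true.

{w4, w7}

w0: successors {w1, w3, w5}; p there: w1:T, w3:T, w5:F. ✗
w1: successors {w2, w3, w5}; p there: w2:F, w3:T, w5:F. ✗
w2: successors {w2, w5, w6}; p there: w2:F, w5:F, w6:F. ✗
w3: successors {w0, w1, w5, w7}; p there: w0:T, w1:T, w5:F, w7:F. ✗
w4: successors {w3}; p there: w3:T. ✓
w5: successors {w2, w4, w5, w6}; p there: w2:F, w4:F, w5:F, w6:F. ✗
w6: successors {w3, w5, w7}; p there: w3:T, w5:F, w7:F. ✗
w7: successors {w1}; p there: w1:T. ✓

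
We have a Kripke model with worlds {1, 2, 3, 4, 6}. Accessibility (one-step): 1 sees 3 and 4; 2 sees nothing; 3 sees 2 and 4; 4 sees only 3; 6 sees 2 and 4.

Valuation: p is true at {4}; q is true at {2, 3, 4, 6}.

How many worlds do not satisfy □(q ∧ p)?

1: successors {3, 4}; q ∧ p there: 3:F, 4:T. ✗
2: no successors, so □(q ∧ p) holds vacuously. ✓
3: successors {2, 4}; q ∧ p there: 2:F, 4:T. ✗
4: successors {3}; q ∧ p there: 3:F. ✗
6: successors {2, 4}; q ∧ p there: 2:F, 4:T. ✗
Satisfying worlds: {2}.
So □(q ∧ p) fails at the other 4 worlds.

4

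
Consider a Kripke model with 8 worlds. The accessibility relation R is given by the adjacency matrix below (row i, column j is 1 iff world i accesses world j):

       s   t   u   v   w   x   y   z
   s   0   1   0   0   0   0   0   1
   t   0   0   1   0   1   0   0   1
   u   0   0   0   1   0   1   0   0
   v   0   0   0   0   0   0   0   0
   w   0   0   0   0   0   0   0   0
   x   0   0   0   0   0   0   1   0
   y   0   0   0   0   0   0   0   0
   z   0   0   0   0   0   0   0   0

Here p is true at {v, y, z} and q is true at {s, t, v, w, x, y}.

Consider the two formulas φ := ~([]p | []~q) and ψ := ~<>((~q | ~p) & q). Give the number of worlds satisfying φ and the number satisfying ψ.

3 and 5

For ~([]p | []~q):
s: []p | []~q is F. ✓
t: []p | []~q is F. ✓
u: []p | []~q is F. ✓
v: []p | []~q is T. ✗
w: []p | []~q is T. ✗
x: []p | []~q is T. ✗
y: []p | []~q is T. ✗
z: []p | []~q is T. ✗
— 3 worlds.
For ~<>((~q | ~p) & q):
s: <>((~q | ~p) & q) is T. ✗
t: <>((~q | ~p) & q) is T. ✗
u: <>((~q | ~p) & q) is T. ✗
v: <>((~q | ~p) & q) is F. ✓
w: <>((~q | ~p) & q) is F. ✓
x: <>((~q | ~p) & q) is F. ✓
y: <>((~q | ~p) & q) is F. ✓
z: <>((~q | ~p) & q) is F. ✓
— 5 worlds.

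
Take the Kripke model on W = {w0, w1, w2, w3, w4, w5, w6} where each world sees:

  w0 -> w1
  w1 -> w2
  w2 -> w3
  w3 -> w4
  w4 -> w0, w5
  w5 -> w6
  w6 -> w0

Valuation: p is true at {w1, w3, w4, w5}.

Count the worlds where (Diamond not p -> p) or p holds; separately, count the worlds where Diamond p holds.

For (Diamond not p -> p) or p:
w0: Diamond not p -> p is T, p is F. ✓
w1: Diamond not p -> p is T, p is T. ✓
w2: Diamond not p -> p is T, p is F. ✓
w3: Diamond not p -> p is T, p is T. ✓
w4: Diamond not p -> p is T, p is T. ✓
w5: Diamond not p -> p is T, p is T. ✓
w6: Diamond not p -> p is F, p is F. ✗
— 6 worlds.
For Diamond p:
w0: successors {w1}; p there: w1:T. ✓
w1: successors {w2}; p there: w2:F. ✗
w2: successors {w3}; p there: w3:T. ✓
w3: successors {w4}; p there: w4:T. ✓
w4: successors {w0, w5}; p there: w0:F, w5:T. ✓
w5: successors {w6}; p there: w6:F. ✗
w6: successors {w0}; p there: w0:F. ✗
— 4 worlds.

6 and 4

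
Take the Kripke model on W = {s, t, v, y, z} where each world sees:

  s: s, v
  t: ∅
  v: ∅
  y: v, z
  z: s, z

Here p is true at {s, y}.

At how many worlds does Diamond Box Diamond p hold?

3

s: successors {s, v}; Box Diamond p there: s:F, v:T. ✓
t: no successors, so Diamond Box Diamond p fails. ✗
v: no successors, so Diamond Box Diamond p fails. ✗
y: successors {v, z}; Box Diamond p there: v:T, z:T. ✓
z: successors {s, z}; Box Diamond p there: s:F, z:T. ✓
Satisfying worlds: {s, y, z}.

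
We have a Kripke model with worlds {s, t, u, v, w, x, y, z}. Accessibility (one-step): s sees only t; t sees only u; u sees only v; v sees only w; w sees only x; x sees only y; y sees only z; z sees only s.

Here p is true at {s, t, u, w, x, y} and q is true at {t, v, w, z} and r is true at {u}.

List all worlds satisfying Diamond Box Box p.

{t, u, v, x, y, z}

s: successors {t}; Box Box p there: t:F. ✗
t: successors {u}; Box Box p there: u:T. ✓
u: successors {v}; Box Box p there: v:T. ✓
v: successors {w}; Box Box p there: w:T. ✓
w: successors {x}; Box Box p there: x:F. ✗
x: successors {y}; Box Box p there: y:T. ✓
y: successors {z}; Box Box p there: z:T. ✓
z: successors {s}; Box Box p there: s:T. ✓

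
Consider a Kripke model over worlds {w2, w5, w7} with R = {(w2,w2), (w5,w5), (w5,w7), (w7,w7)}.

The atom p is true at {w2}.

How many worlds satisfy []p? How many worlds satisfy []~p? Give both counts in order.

For []p:
w2: successors {w2}; p there: w2:T. ✓
w5: successors {w5, w7}; p there: w5:F, w7:F. ✗
w7: successors {w7}; p there: w7:F. ✗
— 1 world.
For []~p:
w2: successors {w2}; ~p there: w2:F. ✗
w5: successors {w5, w7}; ~p there: w5:T, w7:T. ✓
w7: successors {w7}; ~p there: w7:T. ✓
— 2 worlds.

1 and 2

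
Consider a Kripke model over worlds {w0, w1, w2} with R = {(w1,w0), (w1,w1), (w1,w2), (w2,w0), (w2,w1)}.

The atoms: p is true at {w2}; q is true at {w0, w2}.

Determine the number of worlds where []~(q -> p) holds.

1

w0: no successors, so []~(q -> p) holds vacuously. ✓
w1: successors {w0, w1, w2}; ~(q -> p) there: w0:T, w1:F, w2:F. ✗
w2: successors {w0, w1}; ~(q -> p) there: w0:T, w1:F. ✗
Satisfying worlds: {w0}.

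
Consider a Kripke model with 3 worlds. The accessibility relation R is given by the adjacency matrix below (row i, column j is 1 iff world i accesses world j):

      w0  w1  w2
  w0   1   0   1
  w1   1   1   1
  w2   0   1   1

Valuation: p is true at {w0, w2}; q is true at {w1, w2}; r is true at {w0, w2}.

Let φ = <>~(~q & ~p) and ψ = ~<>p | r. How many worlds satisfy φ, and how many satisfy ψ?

For <>~(~q & ~p):
w0: successors {w0, w2}; ~(~q & ~p) there: w0:T, w2:T. ✓
w1: successors {w0, w1, w2}; ~(~q & ~p) there: w0:T, w1:T, w2:T. ✓
w2: successors {w1, w2}; ~(~q & ~p) there: w1:T, w2:T. ✓
— 3 worlds.
For ~<>p | r:
w0: ~<>p is F, r is T. ✓
w1: ~<>p is F, r is F. ✗
w2: ~<>p is F, r is T. ✓
— 2 worlds.

3 and 2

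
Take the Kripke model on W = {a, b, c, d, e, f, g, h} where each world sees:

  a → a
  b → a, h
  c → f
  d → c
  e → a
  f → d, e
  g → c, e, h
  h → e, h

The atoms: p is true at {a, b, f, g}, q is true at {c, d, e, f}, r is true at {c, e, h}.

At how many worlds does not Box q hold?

a: Box q is F. ✓
b: Box q is F. ✓
c: Box q is T. ✗
d: Box q is T. ✗
e: Box q is F. ✓
f: Box q is T. ✗
g: Box q is F. ✓
h: Box q is F. ✓
Satisfying worlds: {a, b, e, g, h}.

5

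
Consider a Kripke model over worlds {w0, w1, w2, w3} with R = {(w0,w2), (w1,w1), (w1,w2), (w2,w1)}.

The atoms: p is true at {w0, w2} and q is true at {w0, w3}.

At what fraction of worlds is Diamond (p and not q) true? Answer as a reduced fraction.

w0: successors {w2}; p and not q there: w2:T. ✓
w1: successors {w1, w2}; p and not q there: w1:F, w2:T. ✓
w2: successors {w1}; p and not q there: w1:F. ✗
w3: no successors, so Diamond (p and not q) fails. ✗
That's 2 of 4 worlds, so 2/4 = 1/2.

1/2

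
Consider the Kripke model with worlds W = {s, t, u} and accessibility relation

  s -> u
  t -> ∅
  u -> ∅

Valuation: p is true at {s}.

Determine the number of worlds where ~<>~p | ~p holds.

s: ~<>~p is F, ~p is F. ✗
t: ~<>~p is T, ~p is T. ✓
u: ~<>~p is T, ~p is T. ✓
Satisfying worlds: {t, u}.

2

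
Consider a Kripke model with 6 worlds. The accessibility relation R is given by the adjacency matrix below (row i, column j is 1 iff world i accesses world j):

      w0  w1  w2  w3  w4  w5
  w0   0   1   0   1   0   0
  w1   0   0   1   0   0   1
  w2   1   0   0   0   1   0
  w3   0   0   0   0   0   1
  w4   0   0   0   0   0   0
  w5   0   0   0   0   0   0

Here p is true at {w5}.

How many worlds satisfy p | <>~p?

w0: p is F, <>~p is T. ✓
w1: p is F, <>~p is T. ✓
w2: p is F, <>~p is T. ✓
w3: p is F, <>~p is F. ✗
w4: p is F, <>~p is F. ✗
w5: p is T, <>~p is F. ✓
Satisfying worlds: {w0, w1, w2, w5}.

4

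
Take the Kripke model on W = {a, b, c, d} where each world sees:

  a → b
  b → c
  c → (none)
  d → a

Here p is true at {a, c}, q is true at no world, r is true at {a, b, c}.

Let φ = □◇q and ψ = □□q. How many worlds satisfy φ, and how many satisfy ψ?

For □◇q:
a: successors {b}; ◇q there: b:F. ✗
b: successors {c}; ◇q there: c:F. ✗
c: no successors, so □◇q holds vacuously. ✓
d: successors {a}; ◇q there: a:F. ✗
— 1 world.
For □□q:
a: successors {b}; □q there: b:F. ✗
b: successors {c}; □q there: c:T. ✓
c: no successors, so □□q holds vacuously. ✓
d: successors {a}; □q there: a:F. ✗
— 2 worlds.

1 and 2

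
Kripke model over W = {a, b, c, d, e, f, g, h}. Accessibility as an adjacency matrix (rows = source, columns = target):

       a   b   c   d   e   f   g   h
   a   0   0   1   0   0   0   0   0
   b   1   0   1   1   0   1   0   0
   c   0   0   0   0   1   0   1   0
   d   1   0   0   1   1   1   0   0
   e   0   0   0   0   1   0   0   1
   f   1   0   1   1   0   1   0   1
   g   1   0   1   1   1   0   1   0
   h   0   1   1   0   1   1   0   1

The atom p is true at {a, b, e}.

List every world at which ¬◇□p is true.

a: ◇□p is F. ✓
b: ◇□p is F. ✓
c: ◇□p is F. ✓
d: ◇□p is F. ✓
e: ◇□p is F. ✓
f: ◇□p is F. ✓
g: ◇□p is F. ✓
h: ◇□p is F. ✓

{a, b, c, d, e, f, g, h}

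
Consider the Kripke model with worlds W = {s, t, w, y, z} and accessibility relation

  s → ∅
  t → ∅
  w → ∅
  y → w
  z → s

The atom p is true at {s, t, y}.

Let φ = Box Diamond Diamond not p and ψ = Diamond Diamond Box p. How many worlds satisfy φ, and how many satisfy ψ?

For Box Diamond Diamond not p:
s: no successors, so Box Diamond Diamond not p holds vacuously. ✓
t: no successors, so Box Diamond Diamond not p holds vacuously. ✓
w: no successors, so Box Diamond Diamond not p holds vacuously. ✓
y: successors {w}; Diamond Diamond not p there: w:F. ✗
z: successors {s}; Diamond Diamond not p there: s:F. ✗
— 3 worlds.
For Diamond Diamond Box p:
s: no successors, so Diamond Diamond Box p fails. ✗
t: no successors, so Diamond Diamond Box p fails. ✗
w: no successors, so Diamond Diamond Box p fails. ✗
y: successors {w}; Diamond Box p there: w:F. ✗
z: successors {s}; Diamond Box p there: s:F. ✗
— 0 worlds.

3 and 0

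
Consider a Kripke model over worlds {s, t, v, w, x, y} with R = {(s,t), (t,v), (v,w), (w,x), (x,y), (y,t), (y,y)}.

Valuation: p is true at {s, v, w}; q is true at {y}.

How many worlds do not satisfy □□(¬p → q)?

s: successors {t}; □(¬p → q) there: t:T. ✓
t: successors {v}; □(¬p → q) there: v:T. ✓
v: successors {w}; □(¬p → q) there: w:F. ✗
w: successors {x}; □(¬p → q) there: x:T. ✓
x: successors {y}; □(¬p → q) there: y:F. ✗
y: successors {t, y}; □(¬p → q) there: t:T, y:F. ✗
Satisfying worlds: {s, t, w}.
So □□(¬p → q) fails at the other 3 worlds.

3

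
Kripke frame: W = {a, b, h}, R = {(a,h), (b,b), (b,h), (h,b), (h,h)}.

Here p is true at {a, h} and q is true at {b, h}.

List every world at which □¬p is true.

a: successors {h}; ¬p there: h:F. ✗
b: successors {b, h}; ¬p there: b:T, h:F. ✗
h: successors {b, h}; ¬p there: b:T, h:F. ✗

∅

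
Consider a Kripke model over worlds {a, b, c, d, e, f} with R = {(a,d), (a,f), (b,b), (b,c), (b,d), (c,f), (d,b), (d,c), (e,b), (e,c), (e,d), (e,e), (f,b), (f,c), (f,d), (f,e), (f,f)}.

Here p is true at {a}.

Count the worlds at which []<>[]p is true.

0

a: successors {d, f}; <>[]p there: d:F, f:F. ✗
b: successors {b, c, d}; <>[]p there: b:F, c:F, d:F. ✗
c: successors {f}; <>[]p there: f:F. ✗
d: successors {b, c}; <>[]p there: b:F, c:F. ✗
e: successors {b, c, d, e}; <>[]p there: b:F, c:F, d:F, e:F. ✗
f: successors {b, c, d, e, f}; <>[]p there: b:F, c:F, d:F, e:F, f:F. ✗
Satisfying worlds: ∅.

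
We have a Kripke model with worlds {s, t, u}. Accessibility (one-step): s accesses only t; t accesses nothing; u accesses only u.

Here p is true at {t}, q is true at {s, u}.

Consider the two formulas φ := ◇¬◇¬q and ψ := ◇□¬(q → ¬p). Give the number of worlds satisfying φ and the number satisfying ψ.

For ◇¬◇¬q:
s: successors {t}; ¬◇¬q there: t:T. ✓
t: no successors, so ◇¬◇¬q fails. ✗
u: successors {u}; ¬◇¬q there: u:T. ✓
— 2 worlds.
For ◇□¬(q → ¬p):
s: successors {t}; □¬(q → ¬p) there: t:T. ✓
t: no successors, so ◇□¬(q → ¬p) fails. ✗
u: successors {u}; □¬(q → ¬p) there: u:F. ✗
— 1 world.

2 and 1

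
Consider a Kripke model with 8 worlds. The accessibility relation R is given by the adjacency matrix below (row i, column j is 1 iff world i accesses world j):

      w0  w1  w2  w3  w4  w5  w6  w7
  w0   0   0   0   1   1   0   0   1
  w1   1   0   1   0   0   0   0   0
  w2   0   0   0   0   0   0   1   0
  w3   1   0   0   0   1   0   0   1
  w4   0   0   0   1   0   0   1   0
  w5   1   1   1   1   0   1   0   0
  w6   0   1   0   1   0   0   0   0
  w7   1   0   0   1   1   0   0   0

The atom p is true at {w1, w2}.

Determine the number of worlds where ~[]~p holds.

3

w0: []~p is T. ✗
w1: []~p is F. ✓
w2: []~p is T. ✗
w3: []~p is T. ✗
w4: []~p is T. ✗
w5: []~p is F. ✓
w6: []~p is F. ✓
w7: []~p is T. ✗
Satisfying worlds: {w1, w5, w6}.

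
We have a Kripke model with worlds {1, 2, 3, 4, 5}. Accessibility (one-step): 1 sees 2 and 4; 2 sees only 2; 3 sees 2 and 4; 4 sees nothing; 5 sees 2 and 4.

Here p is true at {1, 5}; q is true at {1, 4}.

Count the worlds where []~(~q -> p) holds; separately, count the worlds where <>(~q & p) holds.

For []~(~q -> p):
1: successors {2, 4}; ~(~q -> p) there: 2:T, 4:F. ✗
2: successors {2}; ~(~q -> p) there: 2:T. ✓
3: successors {2, 4}; ~(~q -> p) there: 2:T, 4:F. ✗
4: no successors, so []~(~q -> p) holds vacuously. ✓
5: successors {2, 4}; ~(~q -> p) there: 2:T, 4:F. ✗
— 2 worlds.
For <>(~q & p):
1: successors {2, 4}; ~q & p there: 2:F, 4:F. ✗
2: successors {2}; ~q & p there: 2:F. ✗
3: successors {2, 4}; ~q & p there: 2:F, 4:F. ✗
4: no successors, so <>(~q & p) fails. ✗
5: successors {2, 4}; ~q & p there: 2:F, 4:F. ✗
— 0 worlds.

2 and 0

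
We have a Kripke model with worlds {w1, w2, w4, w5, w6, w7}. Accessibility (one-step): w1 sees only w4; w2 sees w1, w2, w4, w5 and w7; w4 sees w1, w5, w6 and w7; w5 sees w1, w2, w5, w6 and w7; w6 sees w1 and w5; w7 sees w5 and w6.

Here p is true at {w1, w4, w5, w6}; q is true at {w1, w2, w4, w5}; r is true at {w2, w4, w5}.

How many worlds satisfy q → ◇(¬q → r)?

w1: q is T, ◇(¬q → r) is T. ✓
w2: q is T, ◇(¬q → r) is T. ✓
w4: q is T, ◇(¬q → r) is T. ✓
w5: q is T, ◇(¬q → r) is T. ✓
w6: q is F, ◇(¬q → r) is T. ✓
w7: q is F, ◇(¬q → r) is T. ✓
Satisfying worlds: {w1, w2, w4, w5, w6, w7}.

6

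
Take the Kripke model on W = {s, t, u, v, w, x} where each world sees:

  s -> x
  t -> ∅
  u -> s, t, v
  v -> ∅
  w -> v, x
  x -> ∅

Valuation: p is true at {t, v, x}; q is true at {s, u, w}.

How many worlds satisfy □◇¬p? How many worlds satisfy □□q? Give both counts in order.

3 and 5

For □◇¬p:
s: successors {x}; ◇¬p there: x:F. ✗
t: no successors, so □◇¬p holds vacuously. ✓
u: successors {s, t, v}; ◇¬p there: s:F, t:F, v:F. ✗
v: no successors, so □◇¬p holds vacuously. ✓
w: successors {v, x}; ◇¬p there: v:F, x:F. ✗
x: no successors, so □◇¬p holds vacuously. ✓
— 3 worlds.
For □□q:
s: successors {x}; □q there: x:T. ✓
t: no successors, so □□q holds vacuously. ✓
u: successors {s, t, v}; □q there: s:F, t:T, v:T. ✗
v: no successors, so □□q holds vacuously. ✓
w: successors {v, x}; □q there: v:T, x:T. ✓
x: no successors, so □□q holds vacuously. ✓
— 5 worlds.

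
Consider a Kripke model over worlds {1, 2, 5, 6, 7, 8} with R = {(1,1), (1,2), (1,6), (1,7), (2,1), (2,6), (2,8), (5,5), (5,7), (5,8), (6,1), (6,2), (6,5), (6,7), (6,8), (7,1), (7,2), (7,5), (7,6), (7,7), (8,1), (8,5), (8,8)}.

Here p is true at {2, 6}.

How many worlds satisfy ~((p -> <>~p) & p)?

4

1: (p -> <>~p) & p is F. ✓
2: (p -> <>~p) & p is T. ✗
5: (p -> <>~p) & p is F. ✓
6: (p -> <>~p) & p is T. ✗
7: (p -> <>~p) & p is F. ✓
8: (p -> <>~p) & p is F. ✓
Satisfying worlds: {1, 5, 7, 8}.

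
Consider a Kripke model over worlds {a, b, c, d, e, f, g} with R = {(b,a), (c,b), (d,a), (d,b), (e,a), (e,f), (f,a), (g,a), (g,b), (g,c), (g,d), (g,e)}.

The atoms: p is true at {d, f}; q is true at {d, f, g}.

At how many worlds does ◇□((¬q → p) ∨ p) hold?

a: no successors, so ◇□((¬q → p) ∨ p) fails. ✗
b: successors {a}; □((¬q → p) ∨ p) there: a:T. ✓
c: successors {b}; □((¬q → p) ∨ p) there: b:F. ✗
d: successors {a, b}; □((¬q → p) ∨ p) there: a:T, b:F. ✓
e: successors {a, f}; □((¬q → p) ∨ p) there: a:T, f:F. ✓
f: successors {a}; □((¬q → p) ∨ p) there: a:T. ✓
g: successors {a, b, c, d, e}; □((¬q → p) ∨ p) there: a:T, b:F, c:F, d:F, e:F. ✓
Satisfying worlds: {b, d, e, f, g}.

5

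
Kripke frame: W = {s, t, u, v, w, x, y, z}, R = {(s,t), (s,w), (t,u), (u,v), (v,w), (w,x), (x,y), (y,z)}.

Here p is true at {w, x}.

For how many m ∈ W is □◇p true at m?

s: successors {t, w}; ◇p there: t:F, w:T. ✗
t: successors {u}; ◇p there: u:F. ✗
u: successors {v}; ◇p there: v:T. ✓
v: successors {w}; ◇p there: w:T. ✓
w: successors {x}; ◇p there: x:F. ✗
x: successors {y}; ◇p there: y:F. ✗
y: successors {z}; ◇p there: z:F. ✗
z: no successors, so □◇p holds vacuously. ✓
Satisfying worlds: {u, v, z}.

3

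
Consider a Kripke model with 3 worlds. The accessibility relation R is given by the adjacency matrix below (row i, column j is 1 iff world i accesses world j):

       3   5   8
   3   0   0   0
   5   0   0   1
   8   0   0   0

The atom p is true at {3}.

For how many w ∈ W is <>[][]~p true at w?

1

3: no successors, so <>[][]~p fails. ✗
5: successors {8}; [][]~p there: 8:T. ✓
8: no successors, so <>[][]~p fails. ✗
Satisfying worlds: {5}.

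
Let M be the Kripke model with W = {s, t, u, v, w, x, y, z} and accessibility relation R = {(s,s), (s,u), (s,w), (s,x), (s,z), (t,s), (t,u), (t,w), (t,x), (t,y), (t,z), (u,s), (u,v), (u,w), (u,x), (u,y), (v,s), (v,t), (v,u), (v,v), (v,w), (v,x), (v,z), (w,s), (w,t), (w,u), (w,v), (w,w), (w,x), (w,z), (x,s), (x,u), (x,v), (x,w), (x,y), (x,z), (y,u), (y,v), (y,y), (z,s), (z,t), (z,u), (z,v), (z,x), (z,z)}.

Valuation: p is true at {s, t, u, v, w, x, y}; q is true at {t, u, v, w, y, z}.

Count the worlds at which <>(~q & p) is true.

7

s: successors {s, u, w, x, z}; ~q & p there: s:T, u:F, w:F, x:T, z:F. ✓
t: successors {s, u, w, x, y, z}; ~q & p there: s:T, u:F, w:F, x:T, y:F, z:F. ✓
u: successors {s, v, w, x, y}; ~q & p there: s:T, v:F, w:F, x:T, y:F. ✓
v: successors {s, t, u, v, w, x, z}; ~q & p there: s:T, t:F, u:F, v:F, w:F, x:T, z:F. ✓
w: successors {s, t, u, v, w, x, z}; ~q & p there: s:T, t:F, u:F, v:F, w:F, x:T, z:F. ✓
x: successors {s, u, v, w, y, z}; ~q & p there: s:T, u:F, v:F, w:F, y:F, z:F. ✓
y: successors {u, v, y}; ~q & p there: u:F, v:F, y:F. ✗
z: successors {s, t, u, v, x, z}; ~q & p there: s:T, t:F, u:F, v:F, x:T, z:F. ✓
Satisfying worlds: {s, t, u, v, w, x, z}.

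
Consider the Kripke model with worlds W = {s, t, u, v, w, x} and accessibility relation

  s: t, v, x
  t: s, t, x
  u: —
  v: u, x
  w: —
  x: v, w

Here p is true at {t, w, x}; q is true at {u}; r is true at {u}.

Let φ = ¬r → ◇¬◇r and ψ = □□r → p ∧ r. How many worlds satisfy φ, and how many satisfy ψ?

5 and 4

For ¬r → ◇¬◇r:
s: ¬r is T, ◇¬◇r is T. ✓
t: ¬r is T, ◇¬◇r is T. ✓
u: ¬r is F, ◇¬◇r is F. ✓
v: ¬r is T, ◇¬◇r is T. ✓
w: ¬r is T, ◇¬◇r is F. ✗
x: ¬r is T, ◇¬◇r is T. ✓
— 5 worlds.
For □□r → p ∧ r:
s: □□r is F, p ∧ r is F. ✓
t: □□r is F, p ∧ r is F. ✓
u: □□r is T, p ∧ r is F. ✗
v: □□r is F, p ∧ r is F. ✓
w: □□r is T, p ∧ r is F. ✗
x: □□r is F, p ∧ r is F. ✓
— 4 worlds.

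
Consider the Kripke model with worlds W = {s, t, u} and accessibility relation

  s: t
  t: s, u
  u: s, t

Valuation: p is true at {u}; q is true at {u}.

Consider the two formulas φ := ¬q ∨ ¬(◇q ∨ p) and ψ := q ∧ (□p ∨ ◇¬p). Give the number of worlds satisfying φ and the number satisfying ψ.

2 and 1

For ¬q ∨ ¬(◇q ∨ p):
s: ¬q is T, ¬(◇q ∨ p) is T. ✓
t: ¬q is T, ¬(◇q ∨ p) is F. ✓
u: ¬q is F, ¬(◇q ∨ p) is F. ✗
— 2 worlds.
For q ∧ (□p ∨ ◇¬p):
s: q is F, □p ∨ ◇¬p is T. ✗
t: q is F, □p ∨ ◇¬p is T. ✗
u: q is T, □p ∨ ◇¬p is T. ✓
— 1 world.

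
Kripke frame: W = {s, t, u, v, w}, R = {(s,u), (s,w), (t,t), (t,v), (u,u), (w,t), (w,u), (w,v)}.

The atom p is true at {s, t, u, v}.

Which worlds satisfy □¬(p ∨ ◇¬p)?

s: successors {u, w}; ¬(p ∨ ◇¬p) there: u:F, w:T. ✗
t: successors {t, v}; ¬(p ∨ ◇¬p) there: t:F, v:F. ✗
u: successors {u}; ¬(p ∨ ◇¬p) there: u:F. ✗
v: no successors, so □¬(p ∨ ◇¬p) holds vacuously. ✓
w: successors {t, u, v}; ¬(p ∨ ◇¬p) there: t:F, u:F, v:F. ✗

{v}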